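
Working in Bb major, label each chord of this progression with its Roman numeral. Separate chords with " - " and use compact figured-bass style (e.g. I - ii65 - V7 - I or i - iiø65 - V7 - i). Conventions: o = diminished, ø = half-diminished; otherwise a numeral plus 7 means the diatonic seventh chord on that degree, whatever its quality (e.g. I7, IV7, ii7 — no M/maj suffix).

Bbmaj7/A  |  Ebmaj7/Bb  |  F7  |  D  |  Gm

Bbmaj7/A has root Bb, degree 1 in Bb major, so I42.
Ebmaj7/Bb: root Eb is the subdominant; major seventh chord there is IV43.
F7: root F is the dominant; dominant seventh chord there is V7.
D: a major triad on D, the applied dominant of vi → V/vi.
Gm has root G, degree 6 in Bb major, so vi.

I42 - IV43 - V7 - V/vi - vi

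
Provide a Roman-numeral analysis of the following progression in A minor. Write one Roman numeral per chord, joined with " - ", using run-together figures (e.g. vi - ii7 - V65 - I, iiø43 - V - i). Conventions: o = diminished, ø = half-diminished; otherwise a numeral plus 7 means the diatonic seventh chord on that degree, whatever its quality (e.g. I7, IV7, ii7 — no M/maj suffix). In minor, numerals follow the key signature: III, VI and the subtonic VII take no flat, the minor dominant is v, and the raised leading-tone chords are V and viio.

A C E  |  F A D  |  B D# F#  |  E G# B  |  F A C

i - iv6 - V/V - V - VI

A-C-E: root A is the tonic; minor triad there is i.
F-A-D: root D is the subdominant; minor triad there is iv6.
B-D#-F#: a major triad on B, the applied dominant of V → V/V.
E-G#-B has root E, degree 5 in A minor, so V.
F-A-C: major triad on F = scale degree 6 → VI.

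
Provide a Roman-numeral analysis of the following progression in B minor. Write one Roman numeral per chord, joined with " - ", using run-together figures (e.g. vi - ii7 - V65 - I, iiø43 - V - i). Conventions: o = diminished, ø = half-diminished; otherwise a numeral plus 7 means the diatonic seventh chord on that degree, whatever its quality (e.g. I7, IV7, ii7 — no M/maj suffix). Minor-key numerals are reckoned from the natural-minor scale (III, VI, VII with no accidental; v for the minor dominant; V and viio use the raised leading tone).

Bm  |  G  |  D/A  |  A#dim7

Bm: minor triad on B = scale degree 1 → i.
G: major triad on G = scale degree 6 → VI.
D/A: major triad on D = scale degree 3 → III64.
A#dim7: fully diminished seventh chord on A# = scale degree 7 → viio7.

i - VI - III64 - viio7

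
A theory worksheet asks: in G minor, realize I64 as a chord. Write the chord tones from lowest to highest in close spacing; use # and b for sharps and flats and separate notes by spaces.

D G B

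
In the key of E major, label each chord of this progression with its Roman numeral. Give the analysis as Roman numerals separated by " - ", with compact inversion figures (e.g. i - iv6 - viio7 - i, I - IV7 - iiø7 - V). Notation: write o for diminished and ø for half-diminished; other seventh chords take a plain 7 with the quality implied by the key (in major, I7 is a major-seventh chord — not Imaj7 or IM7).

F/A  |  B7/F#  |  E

F/A: major triad on F — chromatic; F is the lowered second degree, so this is the Neapolitan sixth, bII6 (third, A, in the bass — hence the 6).
B7/F#: dominant seventh chord on B = scale degree 5 → V43.
E: major triad on E = scale degree 1 → I.

bII6 - V43 - I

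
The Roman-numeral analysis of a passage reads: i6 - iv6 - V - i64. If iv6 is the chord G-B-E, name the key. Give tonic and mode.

B minor

The chord Em/G is a minor triad rooted on E; its label is iv6.
Counting down 3 scale steps from E places the tonic on B; a minor triad on degree 4 is diatonic only in minor.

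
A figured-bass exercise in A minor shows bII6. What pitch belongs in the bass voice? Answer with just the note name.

D

bII in A minor has root Bb; the chord is Bb-D-F.
The figure 6 means first inversion — the third is in the bass.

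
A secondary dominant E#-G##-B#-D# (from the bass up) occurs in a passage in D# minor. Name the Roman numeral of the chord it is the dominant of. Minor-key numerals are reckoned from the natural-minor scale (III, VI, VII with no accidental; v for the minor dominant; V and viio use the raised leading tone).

The chord is a dominant seventh chord on E#.
A dominant resolves down a perfect fifth: E# → A#. In D# minor, A# is scale degree 5, i.e. V.

V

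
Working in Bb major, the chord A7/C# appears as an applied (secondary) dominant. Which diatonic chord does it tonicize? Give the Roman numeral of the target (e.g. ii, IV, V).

iii

The chord is a dominant seventh chord on A.
A dominant resolves down a perfect fifth: A → D. In Bb major, D is scale degree 3, i.e. iii.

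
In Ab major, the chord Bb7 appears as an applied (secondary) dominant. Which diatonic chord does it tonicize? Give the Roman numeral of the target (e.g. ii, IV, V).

V

The chord is a dominant seventh chord on Bb.
A dominant resolves down a perfect fifth: Bb → Eb. In Ab major, Eb is scale degree 5, i.e. V.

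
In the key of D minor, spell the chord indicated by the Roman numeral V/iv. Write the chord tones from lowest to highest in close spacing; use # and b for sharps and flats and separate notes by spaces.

The slash means an applied dominant: we want the dominant of iv. In D minor, iv is G minor, and its dominant is built on D.
Building a major triad on D gives D-F#-A.

D F# A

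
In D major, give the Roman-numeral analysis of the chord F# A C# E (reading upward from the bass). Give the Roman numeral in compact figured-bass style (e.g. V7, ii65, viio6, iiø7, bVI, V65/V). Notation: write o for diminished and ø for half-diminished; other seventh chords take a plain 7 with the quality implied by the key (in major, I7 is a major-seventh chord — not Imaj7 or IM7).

The pitches F#-A-C#-E form a minor seventh chord rooted on F#.
In D major, F# is the mediant; the diatonic minor seventh chord there is iii7.

iii7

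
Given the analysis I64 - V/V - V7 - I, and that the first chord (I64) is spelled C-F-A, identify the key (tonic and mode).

The chord F/C is a major triad rooted on F; its label is I64.
If F is scale degree 1 and the mode makes that degree carry a major triad, the tonic is F and the mode is major.

F major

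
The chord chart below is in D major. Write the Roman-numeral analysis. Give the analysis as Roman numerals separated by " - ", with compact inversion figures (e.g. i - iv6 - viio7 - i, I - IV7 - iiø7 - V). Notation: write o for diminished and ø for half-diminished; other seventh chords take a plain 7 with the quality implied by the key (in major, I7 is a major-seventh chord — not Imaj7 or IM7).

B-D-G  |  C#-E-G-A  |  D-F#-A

IV6 - V65 - I

B-D-G: root G is the subdominant; major triad there is IV6.
C#-E-G-A: root A is the dominant; dominant seventh chord there is V65.
D-F#-A has root D, degree 1 in D major, so I.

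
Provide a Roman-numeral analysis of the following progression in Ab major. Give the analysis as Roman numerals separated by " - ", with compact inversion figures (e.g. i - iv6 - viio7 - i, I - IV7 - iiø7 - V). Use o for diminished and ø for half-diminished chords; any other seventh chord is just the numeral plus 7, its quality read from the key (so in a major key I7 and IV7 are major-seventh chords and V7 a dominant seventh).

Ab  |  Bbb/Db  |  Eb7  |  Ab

I - bII6 - V7 - I

Ab has root Ab, degree 1 in Ab major, so I.
Bbb/Db is non-diatonic — a major triad on the lowered supertonic (Bbb): the Neapolitan sixth, bII6 (third, Db, in the bass — hence the 6).
Eb7: dominant seventh chord on Eb = scale degree 5 → V7.
Ab: root Ab is the tonic; major triad there is I.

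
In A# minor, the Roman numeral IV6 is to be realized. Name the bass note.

F##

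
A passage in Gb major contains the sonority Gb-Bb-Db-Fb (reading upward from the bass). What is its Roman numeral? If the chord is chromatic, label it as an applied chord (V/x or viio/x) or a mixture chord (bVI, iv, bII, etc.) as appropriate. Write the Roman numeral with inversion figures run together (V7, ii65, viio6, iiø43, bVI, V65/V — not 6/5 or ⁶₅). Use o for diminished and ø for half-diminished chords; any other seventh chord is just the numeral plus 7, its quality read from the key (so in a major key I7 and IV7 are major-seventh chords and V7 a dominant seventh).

The pitches Gb-Bb-Db-Fb form a dominant seventh chord rooted on Gb.
Gb is not a diatonic chord root with this quality in Gb major, but it lies a perfect fifth above Cb (IV), so the chord functions as an applied dominant of IV.

V7/IV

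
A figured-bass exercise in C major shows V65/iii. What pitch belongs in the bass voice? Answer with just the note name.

D#

The applied chord V65/iii is rooted on B: B-D#-F#-A.
The figure 65 means first inversion — the third is in the bass.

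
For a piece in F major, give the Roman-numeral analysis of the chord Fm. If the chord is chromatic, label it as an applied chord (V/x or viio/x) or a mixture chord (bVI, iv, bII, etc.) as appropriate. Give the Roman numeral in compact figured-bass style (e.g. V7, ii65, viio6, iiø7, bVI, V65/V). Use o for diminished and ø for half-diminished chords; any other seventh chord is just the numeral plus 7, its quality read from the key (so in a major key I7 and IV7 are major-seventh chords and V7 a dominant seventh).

Stacked in thirds the chord is F-Ab-C: a minor triad on F.
F is the first degree of F major. This is the minor tonic, borrowed from the parallel minor.

i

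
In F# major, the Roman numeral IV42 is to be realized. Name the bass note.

A#

IV in F# major has root B; the chord is B-D#-F#-A#.
The figure 42 means third inversion — the seventh is in the bass.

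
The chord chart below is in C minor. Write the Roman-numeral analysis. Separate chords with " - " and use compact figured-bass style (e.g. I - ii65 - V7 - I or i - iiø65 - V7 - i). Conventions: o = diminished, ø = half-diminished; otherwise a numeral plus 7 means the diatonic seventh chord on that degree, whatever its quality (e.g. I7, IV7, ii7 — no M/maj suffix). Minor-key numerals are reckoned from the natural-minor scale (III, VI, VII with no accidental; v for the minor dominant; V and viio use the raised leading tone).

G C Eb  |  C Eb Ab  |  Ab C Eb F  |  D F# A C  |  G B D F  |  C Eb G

G-C-Eb: minor triad on C = scale degree 1 → i64.
C-Eb-Ab has root Ab, degree 6 in C minor, so VI6.
Ab-C-Eb-F has root F, degree 4 in C minor, so iv65.
D-F#-A-C is the secondary dominant of V (dominant seventh chord on D): V7/V.
G-B-D-F: root G is the dominant; dominant seventh chord there is V7.
C-Eb-G: minor triad on C = scale degree 1 → i.

i64 - VI6 - iv65 - V7/V - V7 - i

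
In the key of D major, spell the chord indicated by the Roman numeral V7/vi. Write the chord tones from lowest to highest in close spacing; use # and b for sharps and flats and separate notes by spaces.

V7/vi is a secondary dominant — the dominant seventh of vi. vi in D major is B, so the applied chord's root is F#, a perfect fifth above.
Building a dominant seventh chord on F# gives F#-A#-C#-E.

F# A# C# E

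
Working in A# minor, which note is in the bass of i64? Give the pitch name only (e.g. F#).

i in A# minor has root A#; the chord is A#-C#-E#.
The figure 64 means second inversion — the fifth is in the bass.

E#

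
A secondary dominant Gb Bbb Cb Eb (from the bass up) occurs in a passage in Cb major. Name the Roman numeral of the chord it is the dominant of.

The chord is a dominant seventh chord on Cb.
A dominant resolves down a perfect fifth: Cb → Fb. In Cb major, Fb is scale degree 4, i.e. IV.

IV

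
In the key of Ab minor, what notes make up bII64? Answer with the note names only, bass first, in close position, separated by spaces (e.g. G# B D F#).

Fb Bbb Db

bII64 is the Neapolitan chord — a major triad on the lowered second degree. In Ab minor that root is Bbb.
So the chord is Bbb-Db-Fb.
With the 64 figure the chord is in second inversion; from the bass Fb upward in close position it reads Fb-Bbb-Db.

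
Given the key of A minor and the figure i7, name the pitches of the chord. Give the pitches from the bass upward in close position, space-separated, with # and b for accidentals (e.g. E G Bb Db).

In A minor, the tonic is A, and the diatonic chord built there is a minor seventh chord.
Stacking thirds from A gives A-C-E-G.

A C E G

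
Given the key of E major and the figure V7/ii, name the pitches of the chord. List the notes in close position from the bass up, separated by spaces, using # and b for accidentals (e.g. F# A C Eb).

C# E# G# B

V7/ii is a secondary dominant — the dominant seventh of ii. ii in E major is F#, so the applied chord's root is C#, a perfect fifth above.
Building a dominant seventh chord on C# gives C#-E#-G#-B.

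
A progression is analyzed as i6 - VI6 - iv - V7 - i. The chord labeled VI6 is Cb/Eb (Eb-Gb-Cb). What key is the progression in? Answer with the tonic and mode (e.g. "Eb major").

Eb minor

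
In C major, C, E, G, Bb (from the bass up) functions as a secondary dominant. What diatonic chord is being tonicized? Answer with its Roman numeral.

The chord is a dominant seventh chord on C.
A dominant resolves down a perfect fifth: C → F. In C major, F is scale degree 4, i.e. IV.

IV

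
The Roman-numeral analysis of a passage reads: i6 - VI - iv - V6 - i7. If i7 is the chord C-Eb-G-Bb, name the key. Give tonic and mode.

C minor

The chord Cm7 is a minor seventh chord rooted on C; its label is i7.
If C is scale degree 1 and the mode makes that degree carry a minor seventh chord, the tonic is C and the mode is minor.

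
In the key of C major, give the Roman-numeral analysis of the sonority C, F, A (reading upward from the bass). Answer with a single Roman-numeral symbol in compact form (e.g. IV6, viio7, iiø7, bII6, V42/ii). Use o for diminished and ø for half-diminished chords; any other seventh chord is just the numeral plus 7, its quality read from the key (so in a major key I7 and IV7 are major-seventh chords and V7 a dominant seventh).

The pitches F-A-C form a major triad rooted on F.
F is scale degree 4 in C major, and a major triad on that degree is written IV.
With C in the bass the chord is in second inversion, so the figured bass is 64.

IV64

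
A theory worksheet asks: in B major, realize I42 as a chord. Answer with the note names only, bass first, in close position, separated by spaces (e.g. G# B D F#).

A# B D# F#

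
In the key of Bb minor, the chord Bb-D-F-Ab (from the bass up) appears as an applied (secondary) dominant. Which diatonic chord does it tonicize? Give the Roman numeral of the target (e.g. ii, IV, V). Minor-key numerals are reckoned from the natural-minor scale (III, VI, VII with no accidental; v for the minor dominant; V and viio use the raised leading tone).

iv

The chord is a dominant seventh chord on Bb.
A dominant resolves down a perfect fifth: Bb → Eb. In Bb minor, Eb is scale degree 4, i.e. iv.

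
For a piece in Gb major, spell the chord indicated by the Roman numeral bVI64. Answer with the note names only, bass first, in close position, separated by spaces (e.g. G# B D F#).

bVI64 is a major triad on the lowered sixth degree, borrowed from the parallel minor. In Gb major that root is Ebb.
So the chord is Ebb-Gb-Bbb.
With the 64 figure the chord is in second inversion; from the bass Bbb upward in close position it reads Bbb-Ebb-Gb.

Bbb Ebb Gb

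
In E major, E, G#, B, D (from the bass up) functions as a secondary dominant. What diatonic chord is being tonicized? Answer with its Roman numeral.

IV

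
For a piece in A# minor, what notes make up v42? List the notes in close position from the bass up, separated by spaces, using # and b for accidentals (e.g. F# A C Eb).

D# E# G# B#

The numeral's case and figure indicate a minor seventh chord. In A# minor its root, the dominant, is E#.
That chord is spelled E#-G#-B#-D#.
With the 42 figure the chord is in third inversion; from the bass D# upward in close position it reads D#-E#-G#-B#.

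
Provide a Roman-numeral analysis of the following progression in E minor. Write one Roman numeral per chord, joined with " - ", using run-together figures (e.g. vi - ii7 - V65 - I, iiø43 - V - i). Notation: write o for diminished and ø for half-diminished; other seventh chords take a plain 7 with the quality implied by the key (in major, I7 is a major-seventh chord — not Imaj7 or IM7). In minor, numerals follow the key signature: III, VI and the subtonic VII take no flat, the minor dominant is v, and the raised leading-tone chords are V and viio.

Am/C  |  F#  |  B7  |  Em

Am/C has root A, degree 4 in E minor, so iv6.
F#: a major triad on F#, the applied dominant of V → V/V.
B7: dominant seventh chord on B = scale degree 5 → V7.
Em has root E, degree 1 in E minor, so i.

iv6 - V/V - V7 - i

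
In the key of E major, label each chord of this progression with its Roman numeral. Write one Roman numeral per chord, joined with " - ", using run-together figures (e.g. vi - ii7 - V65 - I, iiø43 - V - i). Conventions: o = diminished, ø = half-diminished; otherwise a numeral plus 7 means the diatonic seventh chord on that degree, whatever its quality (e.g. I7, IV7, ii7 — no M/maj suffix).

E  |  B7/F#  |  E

I - V43 - I

E: root E is the tonic; major triad there is I.
B7/F#: root B is the dominant; dominant seventh chord there is V43.
E: root E is the tonic; major triad there is I.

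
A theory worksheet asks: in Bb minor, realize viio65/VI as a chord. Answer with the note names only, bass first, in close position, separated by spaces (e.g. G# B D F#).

Ab Cb Ebb F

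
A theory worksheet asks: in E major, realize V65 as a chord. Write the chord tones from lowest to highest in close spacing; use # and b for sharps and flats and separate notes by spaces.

D# F# A B

The numeral's case and figure indicate a dominant seventh chord. In E major its root, scale degree 5, is B.
Stacking thirds from B gives B-D#-F#-A.
With the 65 figure the chord is in first inversion; from the bass D# upward in close position it reads D#-F#-A-B.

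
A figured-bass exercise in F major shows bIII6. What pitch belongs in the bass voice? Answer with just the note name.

bIII in F major has root Ab; the chord is Ab-C-Eb.
The figure 6 means first inversion — the third is in the bass.

C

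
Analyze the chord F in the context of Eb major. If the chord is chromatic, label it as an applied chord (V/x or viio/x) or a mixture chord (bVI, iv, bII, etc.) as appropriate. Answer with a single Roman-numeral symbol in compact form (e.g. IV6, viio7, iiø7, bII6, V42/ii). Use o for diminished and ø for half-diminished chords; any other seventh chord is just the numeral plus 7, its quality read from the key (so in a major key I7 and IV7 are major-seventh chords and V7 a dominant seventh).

The pitches F-A-C form a major triad rooted on F.
F is not a diatonic chord root with this quality in Eb major, but it lies a perfect fifth above Bb (V), so the chord functions as an applied dominant of V.

V/V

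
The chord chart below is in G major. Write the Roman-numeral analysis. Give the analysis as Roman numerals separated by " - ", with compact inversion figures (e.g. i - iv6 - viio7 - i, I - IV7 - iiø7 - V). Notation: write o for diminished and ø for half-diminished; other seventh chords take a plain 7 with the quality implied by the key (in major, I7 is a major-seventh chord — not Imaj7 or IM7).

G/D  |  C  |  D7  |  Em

I64 - IV - V7 - vi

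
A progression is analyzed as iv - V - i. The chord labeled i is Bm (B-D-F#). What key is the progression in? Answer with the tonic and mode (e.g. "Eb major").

B minor

i is given as B-D-F# — a minor triad with root B.
If B is scale degree 1 and the mode makes that degree carry a minor triad, the tonic is B and the mode is minor.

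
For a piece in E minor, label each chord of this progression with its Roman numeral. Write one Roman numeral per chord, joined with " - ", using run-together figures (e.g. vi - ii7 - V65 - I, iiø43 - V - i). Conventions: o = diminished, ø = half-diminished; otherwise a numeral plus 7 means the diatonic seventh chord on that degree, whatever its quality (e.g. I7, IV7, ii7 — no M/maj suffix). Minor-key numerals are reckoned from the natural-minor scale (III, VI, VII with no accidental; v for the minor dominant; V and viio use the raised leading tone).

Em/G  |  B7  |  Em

i6 - V7 - i

Em/G has root E, degree 1 in E minor, so i6.
B7: root B is the dominant; dominant seventh chord there is V7.
Em: minor triad on E = scale degree 1 → i.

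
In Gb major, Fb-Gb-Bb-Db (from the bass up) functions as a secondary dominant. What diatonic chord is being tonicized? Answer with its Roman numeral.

IV

The chord is a dominant seventh chord on Gb.
A dominant resolves down a perfect fifth: Gb → Cb. In Gb major, Cb is scale degree 4, i.e. IV.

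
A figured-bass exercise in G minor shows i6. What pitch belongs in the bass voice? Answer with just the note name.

i in G minor has root G; the chord is G-Bb-D.
The figure 6 means first inversion — the third is in the bass.

Bb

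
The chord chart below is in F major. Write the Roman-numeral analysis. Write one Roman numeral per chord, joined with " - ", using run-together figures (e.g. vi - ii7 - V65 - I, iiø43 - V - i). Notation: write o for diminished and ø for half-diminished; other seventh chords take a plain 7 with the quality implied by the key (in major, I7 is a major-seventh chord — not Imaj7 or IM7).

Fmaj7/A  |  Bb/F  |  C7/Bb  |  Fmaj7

I65 - IV64 - V42 - I7

Fmaj7/A: root F is the tonic; major seventh chord there is I65.
Bb/F: major triad on Bb = scale degree 4 → IV64.
C7/Bb has root C, degree 5 in F major, so V42.
Fmaj7: major seventh chord on F = scale degree 1 → I7.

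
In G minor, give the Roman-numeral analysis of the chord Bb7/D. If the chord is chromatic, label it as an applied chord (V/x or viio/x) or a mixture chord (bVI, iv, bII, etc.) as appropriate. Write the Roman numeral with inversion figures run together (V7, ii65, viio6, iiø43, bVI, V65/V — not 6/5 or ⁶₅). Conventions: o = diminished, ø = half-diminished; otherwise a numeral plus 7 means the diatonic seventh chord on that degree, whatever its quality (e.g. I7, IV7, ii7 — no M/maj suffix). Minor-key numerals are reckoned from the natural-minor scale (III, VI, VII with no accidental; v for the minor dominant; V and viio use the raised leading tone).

V65/VI

Stacked in thirds the chord is Bb-D-F-Ab: a dominant seventh chord on Bb.
Bb is not a diatonic chord root with this quality in G minor, but it lies a perfect fifth above Eb (VI), so the chord functions as an applied dominant of VI.
With D in the bass the chord is in first inversion, so the figured bass is 65.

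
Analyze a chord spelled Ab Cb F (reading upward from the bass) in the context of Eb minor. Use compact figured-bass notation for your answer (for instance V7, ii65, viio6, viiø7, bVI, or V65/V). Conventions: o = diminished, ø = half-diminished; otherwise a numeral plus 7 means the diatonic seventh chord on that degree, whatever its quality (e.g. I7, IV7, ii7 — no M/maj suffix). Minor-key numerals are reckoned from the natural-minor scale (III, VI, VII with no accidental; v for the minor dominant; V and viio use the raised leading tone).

iio6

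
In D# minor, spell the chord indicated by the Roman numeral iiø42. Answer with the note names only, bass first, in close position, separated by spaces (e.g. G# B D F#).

D# E# G# B

The numeral's case and figure indicate a half-diminished seventh chord. In D# minor its root, the supertonic, is E#.
That chord is spelled E#-G#-B-D#.
The figured bass 42 indicates third inversion, placing the seventh (D#) in the bass: D#-E#-G#-B.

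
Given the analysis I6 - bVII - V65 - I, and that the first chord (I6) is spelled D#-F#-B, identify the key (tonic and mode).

B major

The chord B/D# is a major triad rooted on B; its label is I6.
If B is scale degree 1 and the mode makes that degree carry a major triad, the tonic is B and the mode is major.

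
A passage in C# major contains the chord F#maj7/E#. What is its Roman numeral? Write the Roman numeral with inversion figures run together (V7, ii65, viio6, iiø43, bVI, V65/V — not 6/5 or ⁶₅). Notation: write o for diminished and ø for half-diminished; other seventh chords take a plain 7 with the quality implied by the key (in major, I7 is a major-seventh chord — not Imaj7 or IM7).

IV42

Stacked in thirds the chord is F#-A#-C#-E#: a major seventh chord on F#.
F# is scale degree 4 in C# major, and a major seventh chord on that degree is written IV7.
With E# in the bass the chord is in third inversion, so the figured bass is 42.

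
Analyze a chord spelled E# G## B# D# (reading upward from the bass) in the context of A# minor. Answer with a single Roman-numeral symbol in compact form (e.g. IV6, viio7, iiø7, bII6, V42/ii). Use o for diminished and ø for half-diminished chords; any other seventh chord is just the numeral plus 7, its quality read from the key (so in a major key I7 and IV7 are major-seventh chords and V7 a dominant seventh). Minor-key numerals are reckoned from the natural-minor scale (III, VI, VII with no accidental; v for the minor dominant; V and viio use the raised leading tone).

V7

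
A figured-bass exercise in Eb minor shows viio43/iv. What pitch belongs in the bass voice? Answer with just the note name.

The applied chord viio43/iv is rooted on G: G-Bb-Db-Fb.
The figure 43 means second inversion — the fifth is in the bass.

Db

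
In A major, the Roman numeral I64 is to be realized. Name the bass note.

E

I in A major has root A; the chord is A-C#-E.
The figure 64 means second inversion — the fifth is in the bass.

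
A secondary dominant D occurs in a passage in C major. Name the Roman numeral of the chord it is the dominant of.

V

The chord is a major triad on D.
A dominant resolves down a perfect fifth: D → G. In C major, G is scale degree 5, i.e. V.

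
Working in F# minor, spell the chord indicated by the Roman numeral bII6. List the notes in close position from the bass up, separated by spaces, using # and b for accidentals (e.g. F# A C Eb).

B D G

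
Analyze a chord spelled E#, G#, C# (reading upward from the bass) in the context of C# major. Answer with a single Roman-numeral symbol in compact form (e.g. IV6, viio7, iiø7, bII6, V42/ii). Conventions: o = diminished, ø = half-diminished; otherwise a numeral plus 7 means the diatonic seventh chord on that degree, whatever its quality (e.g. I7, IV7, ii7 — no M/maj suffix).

I6

Stacked in thirds the chord is C#-E#-G#: a major triad on C#.
C# is scale degree 1 in C# major, and a major triad on that degree is written I.
With E# in the bass the chord is in first inversion, so the figured bass is 6.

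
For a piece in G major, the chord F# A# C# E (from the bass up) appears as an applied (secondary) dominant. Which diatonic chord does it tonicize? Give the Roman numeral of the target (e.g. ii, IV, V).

The chord is a dominant seventh chord on F#.
A dominant resolves down a perfect fifth: F# → B. In G major, B is scale degree 3, i.e. iii.

iii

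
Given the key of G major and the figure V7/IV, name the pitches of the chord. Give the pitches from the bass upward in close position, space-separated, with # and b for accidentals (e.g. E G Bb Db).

G B D F

The slash means an applied dominant: we want the dominant of IV. In G major, IV is C major, and its dominant is built on G.
Building a dominant seventh chord on G gives G-B-D-F.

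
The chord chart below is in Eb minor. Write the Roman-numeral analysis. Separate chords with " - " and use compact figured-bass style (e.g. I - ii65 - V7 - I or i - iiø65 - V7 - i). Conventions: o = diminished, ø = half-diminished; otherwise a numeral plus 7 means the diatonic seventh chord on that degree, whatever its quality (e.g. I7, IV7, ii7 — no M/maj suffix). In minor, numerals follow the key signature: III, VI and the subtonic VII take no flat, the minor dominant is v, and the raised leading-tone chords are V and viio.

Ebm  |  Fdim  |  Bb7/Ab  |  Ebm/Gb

Ebm has root Eb, degree 1 in Eb minor, so i.
Fdim: root F is the supertonic; diminished triad there is iio.
Bb7/Ab: dominant seventh chord on Bb = scale degree 5 → V42.
Ebm/Gb: root Eb is the tonic; minor triad there is i6.

i - iio - V42 - i6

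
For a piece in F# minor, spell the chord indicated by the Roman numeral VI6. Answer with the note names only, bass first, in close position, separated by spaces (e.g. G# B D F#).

F# A D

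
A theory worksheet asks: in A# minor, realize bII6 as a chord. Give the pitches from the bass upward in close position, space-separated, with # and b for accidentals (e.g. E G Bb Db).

bII6 is the Neapolitan sixth — a major triad on the lowered second degree, here in its customary first inversion. In A# minor that root is B.
So the chord is B-D#-F#, a major triad.
The figured bass 6 indicates first inversion, placing the third (D#) in the bass: D#-F#-B.

D# F# B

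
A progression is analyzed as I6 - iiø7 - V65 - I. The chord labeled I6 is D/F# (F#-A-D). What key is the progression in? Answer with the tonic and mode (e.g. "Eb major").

The anchor chord is a major triad on D, labeled I6.
If D is scale degree 1 and the mode makes that degree carry a major triad, the tonic is D and the mode is major.

D major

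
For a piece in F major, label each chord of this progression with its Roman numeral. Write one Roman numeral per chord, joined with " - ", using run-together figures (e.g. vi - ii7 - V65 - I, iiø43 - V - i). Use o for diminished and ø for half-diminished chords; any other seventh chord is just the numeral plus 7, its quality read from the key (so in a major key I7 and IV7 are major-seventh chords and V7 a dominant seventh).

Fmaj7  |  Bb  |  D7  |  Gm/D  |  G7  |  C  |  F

Fmaj7: major seventh chord on F = scale degree 1 → I7.
Bb: major triad on Bb = scale degree 4 → IV.
D7 is the secondary dominant of ii (dominant seventh chord on D): V7/ii.
Gm/D: root G is the supertonic; minor triad there is ii64.
G7: a dominant seventh chord on G, the applied dominant of V → V7/V.
C has root C, degree 5 in F major, so V.
F has root F, degree 1 in F major, so I.

I7 - IV - V7/ii - ii64 - V7/V - V - I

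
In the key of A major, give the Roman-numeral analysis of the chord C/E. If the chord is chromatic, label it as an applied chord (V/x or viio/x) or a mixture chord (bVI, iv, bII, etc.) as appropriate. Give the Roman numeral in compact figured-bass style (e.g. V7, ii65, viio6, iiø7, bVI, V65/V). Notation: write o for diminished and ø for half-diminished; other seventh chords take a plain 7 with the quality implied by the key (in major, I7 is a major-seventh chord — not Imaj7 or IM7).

The pitches C-E-G form a major triad rooted on C.
C is the lowered third degree of A major (diatonic 3 would be C#). This is a major triad on the lowered third degree, borrowed from the parallel minor.
With E in the bass the chord is in first inversion, so the figured bass is 6.

bIII6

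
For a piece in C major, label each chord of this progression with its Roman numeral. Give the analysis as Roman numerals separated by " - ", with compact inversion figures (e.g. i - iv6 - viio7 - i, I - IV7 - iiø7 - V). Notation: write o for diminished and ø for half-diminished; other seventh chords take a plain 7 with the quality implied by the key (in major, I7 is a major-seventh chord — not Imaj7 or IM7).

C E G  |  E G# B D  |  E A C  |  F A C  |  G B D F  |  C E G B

C-E-G: root C is the tonic; major triad there is I.
E-G#-B-D: a dominant seventh chord on E, the applied dominant of vi → V7/vi.
E-A-C has root A, degree 6 in C major, so vi64.
F-A-C: root F is the subdominant; major triad there is IV.
G-B-D-F: root G is the dominant; dominant seventh chord there is V7.
C-E-G-B has root C, degree 1 in C major, so I7.

I - V7/vi - vi64 - IV - V7 - I7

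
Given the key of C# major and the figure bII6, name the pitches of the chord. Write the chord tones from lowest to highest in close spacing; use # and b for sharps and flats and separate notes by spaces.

F# A D

bII6 is the Neapolitan sixth — a major triad on the lowered second degree, here in its customary first inversion. In C# major that root is D.
So the chord is D-F#-A.
With the 6 figure the chord is in first inversion; from the bass F# upward in close position it reads F#-A-D.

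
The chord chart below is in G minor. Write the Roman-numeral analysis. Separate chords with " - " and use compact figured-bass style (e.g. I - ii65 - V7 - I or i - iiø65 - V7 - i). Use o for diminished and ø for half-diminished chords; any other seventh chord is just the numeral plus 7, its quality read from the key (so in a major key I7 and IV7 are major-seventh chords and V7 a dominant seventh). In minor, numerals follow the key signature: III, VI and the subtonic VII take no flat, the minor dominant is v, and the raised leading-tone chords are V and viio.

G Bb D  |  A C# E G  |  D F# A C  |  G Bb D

i - V7/V - V7 - i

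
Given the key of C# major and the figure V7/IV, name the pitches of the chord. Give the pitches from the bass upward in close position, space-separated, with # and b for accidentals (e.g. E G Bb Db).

V7/IV is a secondary dominant — the dominant seventh of IV. IV in C# major is F#, so the applied chord's root is C#, a perfect fifth above.
Building a dominant seventh chord on C# gives C#-E#-G#-B.

C# E# G# B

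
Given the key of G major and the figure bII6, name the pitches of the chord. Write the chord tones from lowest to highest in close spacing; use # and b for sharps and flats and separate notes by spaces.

C Eb Ab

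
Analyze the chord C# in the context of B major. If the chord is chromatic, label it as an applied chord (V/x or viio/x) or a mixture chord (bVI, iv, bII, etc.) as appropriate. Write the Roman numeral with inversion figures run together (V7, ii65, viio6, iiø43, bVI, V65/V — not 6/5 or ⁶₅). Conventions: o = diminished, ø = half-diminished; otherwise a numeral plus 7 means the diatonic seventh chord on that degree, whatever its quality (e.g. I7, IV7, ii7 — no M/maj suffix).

V/V

The pitches C#-E#-G# form a major triad rooted on C#.
C# is not a diatonic chord root with this quality in B major, but it lies a perfect fifth above F# (V), so the chord functions as an applied dominant of V.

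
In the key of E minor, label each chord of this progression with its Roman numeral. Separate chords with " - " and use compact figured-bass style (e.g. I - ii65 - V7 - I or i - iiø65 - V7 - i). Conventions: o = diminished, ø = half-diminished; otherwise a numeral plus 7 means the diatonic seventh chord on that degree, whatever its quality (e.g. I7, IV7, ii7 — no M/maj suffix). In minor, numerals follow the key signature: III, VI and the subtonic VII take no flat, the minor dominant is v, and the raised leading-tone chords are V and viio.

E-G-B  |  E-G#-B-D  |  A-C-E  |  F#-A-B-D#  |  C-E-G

E-G-B: minor triad on E = scale degree 1 → i.
E-G#-B-D: chromatic; E is V of iv, so V7/iv.
A-C-E has root A, degree 4 in E minor, so iv.
F#-A-B-D#: root B is the dominant; dominant seventh chord there is V43.
C-E-G: major triad on C = scale degree 6 → VI.

i - V7/iv - iv - V43 - VI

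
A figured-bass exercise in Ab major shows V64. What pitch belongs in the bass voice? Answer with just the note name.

Bb

V in Ab major has root Eb; the chord is Eb-G-Bb.
The figure 64 means second inversion — the fifth is in the bass.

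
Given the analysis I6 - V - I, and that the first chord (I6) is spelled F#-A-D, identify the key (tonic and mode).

I6 is given as F#-A-D — a major triad with root D.
If D is scale degree 1 and the mode makes that degree carry a major triad, the tonic is D and the mode is major.

D major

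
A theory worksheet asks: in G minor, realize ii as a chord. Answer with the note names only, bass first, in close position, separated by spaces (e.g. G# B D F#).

A C E

ii is the minor supertonic, borrowed from the parallel major (the Dorian ii). In G minor that root is A.
So the chord is A-C-E, a minor triad.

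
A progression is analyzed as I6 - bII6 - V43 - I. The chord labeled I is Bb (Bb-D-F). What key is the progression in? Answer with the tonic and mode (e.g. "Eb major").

The chord Bb is a major triad rooted on Bb; its label is I.
If Bb is scale degree 1 and the mode makes that degree carry a major triad, the tonic is Bb and the mode is major.

Bb major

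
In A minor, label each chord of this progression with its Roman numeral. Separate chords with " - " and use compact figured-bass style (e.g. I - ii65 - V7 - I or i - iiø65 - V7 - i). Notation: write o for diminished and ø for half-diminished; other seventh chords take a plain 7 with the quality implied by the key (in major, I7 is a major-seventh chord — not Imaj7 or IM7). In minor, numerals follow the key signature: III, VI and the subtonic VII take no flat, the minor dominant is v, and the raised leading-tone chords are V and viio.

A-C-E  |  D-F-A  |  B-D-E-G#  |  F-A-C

i - iv - V43 - VI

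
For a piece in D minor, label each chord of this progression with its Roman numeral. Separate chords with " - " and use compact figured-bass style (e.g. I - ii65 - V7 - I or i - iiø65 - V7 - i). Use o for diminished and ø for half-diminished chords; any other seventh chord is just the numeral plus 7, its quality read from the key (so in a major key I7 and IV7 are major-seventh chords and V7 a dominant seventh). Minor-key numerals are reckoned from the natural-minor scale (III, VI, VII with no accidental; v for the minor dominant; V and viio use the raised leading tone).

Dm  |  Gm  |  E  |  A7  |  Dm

Dm: minor triad on D = scale degree 1 → i.
Gm has root G, degree 4 in D minor, so iv.
E: a major triad on E, the applied dominant of V → V/V.
A7: dominant seventh chord on A = scale degree 5 → V7.
Dm: root D is the tonic; minor triad there is i.

i - iv - V/V - V7 - i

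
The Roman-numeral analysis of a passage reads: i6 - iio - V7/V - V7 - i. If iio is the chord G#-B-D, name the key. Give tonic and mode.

F# minor

iio is given as G#-B-D — a diminished triad with root G#.
If G# is scale degree 2 and the mode makes that degree carry a diminished triad, the tonic is F# and the mode is minor.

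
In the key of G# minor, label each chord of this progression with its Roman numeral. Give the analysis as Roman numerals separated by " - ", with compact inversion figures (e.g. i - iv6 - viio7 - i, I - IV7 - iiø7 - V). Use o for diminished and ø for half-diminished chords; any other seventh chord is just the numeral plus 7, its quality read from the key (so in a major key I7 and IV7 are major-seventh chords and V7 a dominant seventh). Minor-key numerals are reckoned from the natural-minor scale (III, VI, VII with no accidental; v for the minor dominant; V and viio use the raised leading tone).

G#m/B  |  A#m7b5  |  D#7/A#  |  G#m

i6 - iiø7 - V43 - i

G#m/B: minor triad on G# = scale degree 1 → i6.
A#m7b5: half-diminished seventh chord on A# = scale degree 2 → iiø7.
D#7/A# has root D#, degree 5 in G# minor, so V43.
G#m: root G# is the tonic; minor triad there is i.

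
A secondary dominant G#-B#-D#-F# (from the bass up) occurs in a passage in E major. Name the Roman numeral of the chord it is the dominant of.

The chord is a dominant seventh chord on G#.
A dominant resolves down a perfect fifth: G# → C#. In E major, C# is scale degree 6, i.e. vi.

vi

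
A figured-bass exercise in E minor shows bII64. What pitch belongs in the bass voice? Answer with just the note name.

bII in E minor has root F; the chord is F-A-C.
The figure 64 means second inversion — the fifth is in the bass.

C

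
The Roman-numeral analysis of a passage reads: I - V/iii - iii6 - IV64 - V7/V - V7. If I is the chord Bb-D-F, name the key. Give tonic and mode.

Bb major

The chord Bb is a major triad rooted on Bb; its label is I.
If Bb is scale degree 1 and the mode makes that degree carry a major triad, the tonic is Bb and the mode is major.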